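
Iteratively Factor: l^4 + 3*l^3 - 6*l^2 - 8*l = (l - 2)*(l^3 + 5*l^2 + 4*l) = l*(l - 2)*(l^2 + 5*l + 4) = l*(l - 2)*(l + 1)*(l + 4)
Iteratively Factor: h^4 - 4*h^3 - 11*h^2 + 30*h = (h)*(h^3 - 4*h^2 - 11*h + 30) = h*(h - 2)*(h^2 - 2*h - 15) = h*(h - 2)*(h + 3)*(h - 5)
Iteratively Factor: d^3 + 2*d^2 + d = (d + 1)*(d^2 + d) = (d + 1)^2*(d)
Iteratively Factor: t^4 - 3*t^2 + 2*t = (t - 1)*(t^3 + t^2 - 2*t) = (t - 1)^2*(t^2 + 2*t) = t*(t - 1)^2*(t + 2)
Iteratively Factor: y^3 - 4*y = (y)*(y^2 - 4) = y*(y + 2)*(y - 2)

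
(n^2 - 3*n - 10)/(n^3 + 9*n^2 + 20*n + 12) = (n - 5)/(n^2 + 7*n + 6)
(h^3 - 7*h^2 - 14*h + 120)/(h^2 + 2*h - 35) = (h^2 - 2*h - 24)/(h + 7)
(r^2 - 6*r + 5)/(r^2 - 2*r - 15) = (r - 1)/(r + 3)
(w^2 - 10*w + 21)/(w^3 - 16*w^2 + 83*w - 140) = (w - 3)/(w^2 - 9*w + 20)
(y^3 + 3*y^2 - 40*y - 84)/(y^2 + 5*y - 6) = (y^3 + 3*y^2 - 40*y - 84)/(y^2 + 5*y - 6)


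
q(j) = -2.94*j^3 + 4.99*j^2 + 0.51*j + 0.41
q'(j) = -8.82*j^2 + 9.98*j + 0.51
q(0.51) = 1.58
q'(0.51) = 3.31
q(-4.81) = 440.58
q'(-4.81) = -251.55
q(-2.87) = 109.55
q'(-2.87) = -100.78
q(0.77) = 2.42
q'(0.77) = 2.97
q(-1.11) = 10.01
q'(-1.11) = -21.43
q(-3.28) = 156.17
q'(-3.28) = -127.11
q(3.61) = -71.03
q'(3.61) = -78.41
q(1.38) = 2.89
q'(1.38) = -2.51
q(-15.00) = 11038.01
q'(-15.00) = -2133.69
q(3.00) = -32.53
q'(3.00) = -48.93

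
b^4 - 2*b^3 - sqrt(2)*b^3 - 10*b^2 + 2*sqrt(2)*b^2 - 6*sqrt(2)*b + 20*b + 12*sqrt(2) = (b - 2)*(b - 3*sqrt(2))*(b + sqrt(2))^2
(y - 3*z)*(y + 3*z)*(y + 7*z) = y^3 + 7*y^2*z - 9*y*z^2 - 63*z^3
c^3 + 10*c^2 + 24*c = c*(c + 4)*(c + 6)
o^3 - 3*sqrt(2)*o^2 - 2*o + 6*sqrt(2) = (o - 3*sqrt(2))*(o - sqrt(2))*(o + sqrt(2))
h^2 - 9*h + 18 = (h - 6)*(h - 3)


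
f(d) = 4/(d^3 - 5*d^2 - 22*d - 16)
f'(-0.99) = 4444.05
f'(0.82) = 0.08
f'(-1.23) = 7.73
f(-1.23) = 2.45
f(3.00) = -0.04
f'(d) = 4*(-3*d^2 + 10*d + 22)/(d^3 - 5*d^2 - 22*d - 16)^2 = 4*(-3*d^2 + 10*d + 22)/(-d^3 + 5*d^2 + 22*d + 16)^2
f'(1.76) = 0.03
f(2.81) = -0.04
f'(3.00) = 0.01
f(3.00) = -0.04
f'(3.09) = 0.01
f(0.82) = -0.11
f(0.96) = -0.10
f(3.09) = -0.04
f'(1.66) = 0.03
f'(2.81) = 0.01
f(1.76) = -0.06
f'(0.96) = 0.07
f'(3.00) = 0.01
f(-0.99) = -44.05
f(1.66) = -0.06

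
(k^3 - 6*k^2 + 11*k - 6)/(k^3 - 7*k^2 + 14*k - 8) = (k - 3)/(k - 4)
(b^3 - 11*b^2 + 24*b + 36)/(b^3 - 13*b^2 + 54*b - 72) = (b^2 - 5*b - 6)/(b^2 - 7*b + 12)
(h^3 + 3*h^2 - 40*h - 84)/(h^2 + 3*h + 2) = (h^2 + h - 42)/(h + 1)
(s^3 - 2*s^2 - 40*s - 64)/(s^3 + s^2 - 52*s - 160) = (s + 2)/(s + 5)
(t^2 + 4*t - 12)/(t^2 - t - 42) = (t - 2)/(t - 7)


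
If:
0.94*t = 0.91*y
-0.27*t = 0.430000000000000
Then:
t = -1.59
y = -1.65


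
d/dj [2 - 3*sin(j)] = -3*cos(j)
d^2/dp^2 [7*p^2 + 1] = 14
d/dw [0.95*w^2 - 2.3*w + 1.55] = 1.9*w - 2.3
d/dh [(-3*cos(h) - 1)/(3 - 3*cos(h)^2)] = (cos(h)^2 + 2*cos(h)/3 + 1)/sin(h)^3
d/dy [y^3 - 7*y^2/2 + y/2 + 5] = 3*y^2 - 7*y + 1/2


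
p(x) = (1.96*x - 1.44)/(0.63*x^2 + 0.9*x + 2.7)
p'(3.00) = 0.01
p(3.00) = 0.40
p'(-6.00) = -0.12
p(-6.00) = -0.66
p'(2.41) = 0.05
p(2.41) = 0.39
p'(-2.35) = -0.27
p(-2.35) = -1.49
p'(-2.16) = -0.23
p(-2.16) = -1.54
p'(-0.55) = 0.91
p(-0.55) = -1.05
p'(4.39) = -0.03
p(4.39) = 0.38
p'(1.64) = 0.18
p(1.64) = 0.30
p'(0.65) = 0.57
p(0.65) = -0.05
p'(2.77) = 0.02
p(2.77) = 0.40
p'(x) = (-1.26*x - 0.9)*(1.96*x - 1.44)/(0.63*x^2 + 0.9*x + 2.7)^2 + 1.96/(0.63*x^2 + 0.9*x + 2.7) = (-1.2348*x^2 + 1.8144*x + 6.588)/(0.3969*x^4 + 1.134*x^3 + 4.212*x^2 + 4.86*x + 7.29)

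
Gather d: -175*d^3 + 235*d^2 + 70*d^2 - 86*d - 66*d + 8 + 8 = -175*d^3 + 305*d^2 - 152*d + 16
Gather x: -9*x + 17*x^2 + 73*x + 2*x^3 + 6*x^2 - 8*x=2*x^3 + 23*x^2 + 56*x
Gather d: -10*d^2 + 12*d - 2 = -10*d^2 + 12*d - 2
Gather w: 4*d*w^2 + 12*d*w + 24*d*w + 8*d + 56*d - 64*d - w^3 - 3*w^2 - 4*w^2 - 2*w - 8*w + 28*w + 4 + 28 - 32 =-w^3 + w^2*(4*d - 7) + w*(36*d + 18)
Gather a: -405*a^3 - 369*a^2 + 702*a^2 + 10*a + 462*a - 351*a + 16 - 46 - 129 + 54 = -405*a^3 + 333*a^2 + 121*a - 105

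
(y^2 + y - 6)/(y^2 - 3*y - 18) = (y - 2)/(y - 6)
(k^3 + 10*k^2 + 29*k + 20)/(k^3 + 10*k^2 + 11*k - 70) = (k^2 + 5*k + 4)/(k^2 + 5*k - 14)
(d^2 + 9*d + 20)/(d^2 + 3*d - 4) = (d + 5)/(d - 1)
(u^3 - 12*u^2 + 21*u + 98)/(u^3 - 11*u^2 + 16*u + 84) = (u - 7)/(u - 6)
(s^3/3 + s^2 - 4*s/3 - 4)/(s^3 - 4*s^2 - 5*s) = (-s^3 - 3*s^2 + 4*s + 12)/(3*s*(-s^2 + 4*s + 5))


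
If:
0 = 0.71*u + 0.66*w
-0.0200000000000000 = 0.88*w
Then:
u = 0.02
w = -0.02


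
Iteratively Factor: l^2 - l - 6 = (l - 3)*(l + 2)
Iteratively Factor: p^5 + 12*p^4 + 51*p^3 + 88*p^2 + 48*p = (p + 3)*(p^4 + 9*p^3 + 24*p^2 + 16*p) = (p + 3)*(p + 4)*(p^3 + 5*p^2 + 4*p) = p*(p + 3)*(p + 4)*(p^2 + 5*p + 4) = p*(p + 1)*(p + 3)*(p + 4)*(p + 4)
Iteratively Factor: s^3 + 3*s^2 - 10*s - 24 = (s - 3)*(s^2 + 6*s + 8) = (s - 3)*(s + 4)*(s + 2)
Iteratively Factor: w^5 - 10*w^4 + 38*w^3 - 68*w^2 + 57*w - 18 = (w - 1)*(w^4 - 9*w^3 + 29*w^2 - 39*w + 18) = (w - 1)^2*(w^3 - 8*w^2 + 21*w - 18) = (w - 3)*(w - 1)^2*(w^2 - 5*w + 6) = (w - 3)^2*(w - 1)^2*(w - 2)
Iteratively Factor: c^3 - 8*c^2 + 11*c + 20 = (c - 4)*(c^2 - 4*c - 5) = (c - 4)*(c + 1)*(c - 5)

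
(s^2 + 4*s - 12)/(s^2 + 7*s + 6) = (s - 2)/(s + 1)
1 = 1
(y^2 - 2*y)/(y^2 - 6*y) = (y - 2)/(y - 6)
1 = 1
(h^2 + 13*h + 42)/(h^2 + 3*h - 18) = (h + 7)/(h - 3)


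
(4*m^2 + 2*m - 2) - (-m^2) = 5*m^2 + 2*m - 2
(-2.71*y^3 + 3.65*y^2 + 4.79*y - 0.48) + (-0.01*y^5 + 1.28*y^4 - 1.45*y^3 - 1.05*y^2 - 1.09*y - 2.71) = -0.01*y^5 + 1.28*y^4 - 4.16*y^3 + 2.6*y^2 + 3.7*y - 3.19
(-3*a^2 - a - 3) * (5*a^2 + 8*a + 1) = -15*a^4 - 29*a^3 - 26*a^2 - 25*a - 3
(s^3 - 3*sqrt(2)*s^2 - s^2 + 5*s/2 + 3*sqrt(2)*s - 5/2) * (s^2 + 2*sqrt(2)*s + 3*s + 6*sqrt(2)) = s^5 - sqrt(2)*s^4 + 2*s^4 - 25*s^3/2 - 2*sqrt(2)*s^3 - 19*s^2 + 8*sqrt(2)*s^2 + 10*sqrt(2)*s + 57*s/2 - 15*sqrt(2)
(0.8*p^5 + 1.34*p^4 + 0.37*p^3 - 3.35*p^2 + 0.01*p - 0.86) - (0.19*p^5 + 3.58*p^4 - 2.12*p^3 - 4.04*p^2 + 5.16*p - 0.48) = 0.61*p^5 - 2.24*p^4 + 2.49*p^3 + 0.69*p^2 - 5.15*p - 0.38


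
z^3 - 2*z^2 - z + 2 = (z - 2)*(z - 1)*(z + 1)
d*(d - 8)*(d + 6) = d^3 - 2*d^2 - 48*d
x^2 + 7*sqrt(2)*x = x*(x + 7*sqrt(2))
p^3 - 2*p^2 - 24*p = p*(p - 6)*(p + 4)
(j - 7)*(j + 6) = j^2 - j - 42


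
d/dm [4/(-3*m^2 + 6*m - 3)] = 8*(m - 1)/(3*(m^2 - 2*m + 1)^2)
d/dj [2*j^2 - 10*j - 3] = 4*j - 10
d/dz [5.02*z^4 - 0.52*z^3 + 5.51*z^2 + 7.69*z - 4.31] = 20.08*z^3 - 1.56*z^2 + 11.02*z + 7.69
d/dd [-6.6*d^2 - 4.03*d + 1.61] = -13.2*d - 4.03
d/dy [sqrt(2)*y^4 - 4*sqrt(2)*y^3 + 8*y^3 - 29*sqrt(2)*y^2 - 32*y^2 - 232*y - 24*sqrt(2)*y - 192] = 4*sqrt(2)*y^3 - 12*sqrt(2)*y^2 + 24*y^2 - 58*sqrt(2)*y - 64*y - 232 - 24*sqrt(2)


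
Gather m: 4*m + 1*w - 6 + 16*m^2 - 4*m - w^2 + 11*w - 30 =16*m^2 - w^2 + 12*w - 36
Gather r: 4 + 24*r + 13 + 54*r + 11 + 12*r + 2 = 90*r + 30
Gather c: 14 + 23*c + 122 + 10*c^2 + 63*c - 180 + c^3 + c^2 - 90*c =c^3 + 11*c^2 - 4*c - 44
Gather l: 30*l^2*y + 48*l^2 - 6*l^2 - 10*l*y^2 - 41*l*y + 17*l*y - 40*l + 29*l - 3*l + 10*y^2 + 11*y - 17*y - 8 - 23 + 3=l^2*(30*y + 42) + l*(-10*y^2 - 24*y - 14) + 10*y^2 - 6*y - 28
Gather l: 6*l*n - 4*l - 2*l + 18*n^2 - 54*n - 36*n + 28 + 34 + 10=l*(6*n - 6) + 18*n^2 - 90*n + 72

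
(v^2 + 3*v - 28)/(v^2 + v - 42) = (v - 4)/(v - 6)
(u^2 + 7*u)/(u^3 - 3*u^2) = (u + 7)/(u*(u - 3))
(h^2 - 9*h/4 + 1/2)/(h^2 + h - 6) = (h - 1/4)/(h + 3)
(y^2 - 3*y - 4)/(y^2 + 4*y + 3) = (y - 4)/(y + 3)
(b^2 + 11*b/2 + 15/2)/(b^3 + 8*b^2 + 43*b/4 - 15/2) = 2*(b + 3)/(2*b^2 + 11*b - 6)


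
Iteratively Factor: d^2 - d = (d)*(d - 1)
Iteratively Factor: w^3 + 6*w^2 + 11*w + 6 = (w + 3)*(w^2 + 3*w + 2) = (w + 2)*(w + 3)*(w + 1)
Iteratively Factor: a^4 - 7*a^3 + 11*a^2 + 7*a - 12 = (a - 3)*(a^3 - 4*a^2 - a + 4) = (a - 3)*(a + 1)*(a^2 - 5*a + 4) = (a - 4)*(a - 3)*(a + 1)*(a - 1)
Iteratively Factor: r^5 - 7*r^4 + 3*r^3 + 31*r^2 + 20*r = (r + 1)*(r^4 - 8*r^3 + 11*r^2 + 20*r) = (r - 5)*(r + 1)*(r^3 - 3*r^2 - 4*r) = (r - 5)*(r - 4)*(r + 1)*(r^2 + r) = (r - 5)*(r - 4)*(r + 1)^2*(r)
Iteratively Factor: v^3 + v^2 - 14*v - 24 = (v + 2)*(v^2 - v - 12) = (v - 4)*(v + 2)*(v + 3)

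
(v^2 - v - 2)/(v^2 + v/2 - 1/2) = 2*(v - 2)/(2*v - 1)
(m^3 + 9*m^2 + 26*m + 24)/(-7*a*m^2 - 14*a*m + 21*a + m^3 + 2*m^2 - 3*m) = (-m^2 - 6*m - 8)/(7*a*m - 7*a - m^2 + m)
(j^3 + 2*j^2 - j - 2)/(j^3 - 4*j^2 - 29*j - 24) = (j^2 + j - 2)/(j^2 - 5*j - 24)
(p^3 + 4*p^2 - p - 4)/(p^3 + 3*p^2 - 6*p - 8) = (p - 1)/(p - 2)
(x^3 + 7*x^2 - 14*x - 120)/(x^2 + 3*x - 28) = (x^2 + 11*x + 30)/(x + 7)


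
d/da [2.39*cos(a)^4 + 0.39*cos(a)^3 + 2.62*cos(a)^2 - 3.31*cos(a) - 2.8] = (-9.56*cos(a)^3 - 1.17*cos(a)^2 - 5.24*cos(a) + 3.31)*sin(a)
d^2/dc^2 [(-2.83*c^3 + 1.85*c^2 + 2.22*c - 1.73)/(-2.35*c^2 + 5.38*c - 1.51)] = (-1.4210854715202e-14*c^5 + 5.6843418860808e-14*c^4 + 72.4417939999999*c^3 - 41.2302239999999*c^2 - 45.252222*c + 43.363772)/(12.977875*c^6 - 89.13315*c^5 + 229.074945*c^4 - 270.266452*c^3 + 147.192837*c^2 - 36.800814*c + 3.442951)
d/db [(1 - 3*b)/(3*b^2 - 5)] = 3*(3*b^2 - 2*b + 5)/(9*b^4 - 30*b^2 + 25)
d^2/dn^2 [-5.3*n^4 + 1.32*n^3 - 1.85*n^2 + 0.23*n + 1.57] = -63.6*n^2 + 7.92*n - 3.7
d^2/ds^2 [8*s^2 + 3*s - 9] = 16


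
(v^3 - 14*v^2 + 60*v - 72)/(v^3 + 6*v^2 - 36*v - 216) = (v^2 - 8*v + 12)/(v^2 + 12*v + 36)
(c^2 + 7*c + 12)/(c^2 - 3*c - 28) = (c + 3)/(c - 7)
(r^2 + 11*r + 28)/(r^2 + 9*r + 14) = (r + 4)/(r + 2)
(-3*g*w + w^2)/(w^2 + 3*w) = (-3*g + w)/(w + 3)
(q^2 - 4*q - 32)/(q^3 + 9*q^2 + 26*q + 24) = (q - 8)/(q^2 + 5*q + 6)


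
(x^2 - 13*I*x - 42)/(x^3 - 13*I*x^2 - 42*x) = 1/x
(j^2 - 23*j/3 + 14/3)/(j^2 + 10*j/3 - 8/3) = (j - 7)/(j + 4)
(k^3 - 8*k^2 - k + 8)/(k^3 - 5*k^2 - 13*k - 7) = (k^2 - 9*k + 8)/(k^2 - 6*k - 7)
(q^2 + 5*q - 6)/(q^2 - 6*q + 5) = (q + 6)/(q - 5)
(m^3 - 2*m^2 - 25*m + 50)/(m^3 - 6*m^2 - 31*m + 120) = (m^2 - 7*m + 10)/(m^2 - 11*m + 24)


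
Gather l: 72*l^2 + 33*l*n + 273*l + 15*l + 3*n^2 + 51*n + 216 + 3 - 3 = 72*l^2 + l*(33*n + 288) + 3*n^2 + 51*n + 216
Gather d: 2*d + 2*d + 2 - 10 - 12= 4*d - 20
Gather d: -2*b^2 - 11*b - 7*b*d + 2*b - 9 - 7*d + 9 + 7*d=-2*b^2 - 7*b*d - 9*b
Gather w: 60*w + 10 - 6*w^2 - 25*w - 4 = -6*w^2 + 35*w + 6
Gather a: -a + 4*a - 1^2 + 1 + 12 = 3*a + 12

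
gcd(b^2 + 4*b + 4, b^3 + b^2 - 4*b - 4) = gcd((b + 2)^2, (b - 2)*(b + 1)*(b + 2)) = b + 2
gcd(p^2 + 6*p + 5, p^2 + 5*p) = p + 5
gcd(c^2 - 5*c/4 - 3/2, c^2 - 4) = c - 2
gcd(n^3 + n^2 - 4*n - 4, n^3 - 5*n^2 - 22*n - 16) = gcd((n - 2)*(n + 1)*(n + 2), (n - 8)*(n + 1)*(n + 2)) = n^2 + 3*n + 2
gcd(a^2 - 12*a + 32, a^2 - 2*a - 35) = 1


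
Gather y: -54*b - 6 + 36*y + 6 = -54*b + 36*y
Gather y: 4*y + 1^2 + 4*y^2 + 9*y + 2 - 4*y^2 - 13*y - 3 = 0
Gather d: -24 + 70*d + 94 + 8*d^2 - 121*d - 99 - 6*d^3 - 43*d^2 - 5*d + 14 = -6*d^3 - 35*d^2 - 56*d - 15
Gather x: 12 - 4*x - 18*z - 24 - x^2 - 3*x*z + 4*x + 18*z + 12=-x^2 - 3*x*z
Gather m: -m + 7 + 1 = 8 - m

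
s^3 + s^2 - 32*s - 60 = (s - 6)*(s + 2)*(s + 5)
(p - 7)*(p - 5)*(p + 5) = p^3 - 7*p^2 - 25*p + 175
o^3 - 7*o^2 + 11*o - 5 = (o - 5)*(o - 1)^2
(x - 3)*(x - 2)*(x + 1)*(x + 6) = x^4 + 2*x^3 - 23*x^2 + 12*x + 36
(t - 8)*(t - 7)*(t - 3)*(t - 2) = t^4 - 20*t^3 + 137*t^2 - 370*t + 336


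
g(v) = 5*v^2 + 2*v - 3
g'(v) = 10*v + 2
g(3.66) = 71.30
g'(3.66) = 38.60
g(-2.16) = 16.01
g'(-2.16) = -19.60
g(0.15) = -2.59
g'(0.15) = 3.50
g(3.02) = 48.64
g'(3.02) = 32.20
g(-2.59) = 25.36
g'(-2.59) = -23.90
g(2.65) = 37.41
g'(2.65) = 28.50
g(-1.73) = 8.50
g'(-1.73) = -15.30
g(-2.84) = 31.65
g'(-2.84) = -26.40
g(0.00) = -3.00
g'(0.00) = 2.00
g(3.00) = 48.00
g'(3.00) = 32.00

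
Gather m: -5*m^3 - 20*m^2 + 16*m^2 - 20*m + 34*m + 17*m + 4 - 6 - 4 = -5*m^3 - 4*m^2 + 31*m - 6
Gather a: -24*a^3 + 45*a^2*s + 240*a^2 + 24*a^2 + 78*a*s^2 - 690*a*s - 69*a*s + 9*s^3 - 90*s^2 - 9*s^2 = -24*a^3 + a^2*(45*s + 264) + a*(78*s^2 - 759*s) + 9*s^3 - 99*s^2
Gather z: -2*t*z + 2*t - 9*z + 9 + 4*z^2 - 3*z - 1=2*t + 4*z^2 + z*(-2*t - 12) + 8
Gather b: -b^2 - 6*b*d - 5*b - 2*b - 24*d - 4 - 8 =-b^2 + b*(-6*d - 7) - 24*d - 12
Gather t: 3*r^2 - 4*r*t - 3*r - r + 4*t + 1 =3*r^2 - 4*r + t*(4 - 4*r) + 1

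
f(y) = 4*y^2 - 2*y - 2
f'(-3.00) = -26.00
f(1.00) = 0.00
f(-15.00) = 928.00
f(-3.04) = 41.05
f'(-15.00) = -122.00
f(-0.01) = -1.98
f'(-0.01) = -2.08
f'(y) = 8*y - 2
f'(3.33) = 24.64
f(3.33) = 35.70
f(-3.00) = 40.00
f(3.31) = 35.20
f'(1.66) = 11.28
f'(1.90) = 13.20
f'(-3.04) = -26.32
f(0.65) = -1.61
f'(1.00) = 6.00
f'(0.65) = 3.20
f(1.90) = 8.64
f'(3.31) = 24.48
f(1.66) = 5.70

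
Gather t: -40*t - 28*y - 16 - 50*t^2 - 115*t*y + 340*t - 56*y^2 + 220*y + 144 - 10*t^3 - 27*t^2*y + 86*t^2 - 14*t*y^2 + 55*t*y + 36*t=-10*t^3 + t^2*(36 - 27*y) + t*(-14*y^2 - 60*y + 336) - 56*y^2 + 192*y + 128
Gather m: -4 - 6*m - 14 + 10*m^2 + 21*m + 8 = 10*m^2 + 15*m - 10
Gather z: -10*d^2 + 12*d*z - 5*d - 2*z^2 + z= -10*d^2 - 5*d - 2*z^2 + z*(12*d + 1)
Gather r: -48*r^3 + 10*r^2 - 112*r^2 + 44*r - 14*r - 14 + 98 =-48*r^3 - 102*r^2 + 30*r + 84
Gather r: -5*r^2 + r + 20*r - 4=-5*r^2 + 21*r - 4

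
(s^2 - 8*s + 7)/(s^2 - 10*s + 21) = (s - 1)/(s - 3)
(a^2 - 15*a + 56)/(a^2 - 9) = (a^2 - 15*a + 56)/(a^2 - 9)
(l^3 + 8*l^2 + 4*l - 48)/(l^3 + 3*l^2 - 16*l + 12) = (l + 4)/(l - 1)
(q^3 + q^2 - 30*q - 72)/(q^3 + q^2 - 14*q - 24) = (q^2 - 2*q - 24)/(q^2 - 2*q - 8)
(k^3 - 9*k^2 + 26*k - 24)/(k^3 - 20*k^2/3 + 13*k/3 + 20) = 3*(k^2 - 6*k + 8)/(3*k^2 - 11*k - 20)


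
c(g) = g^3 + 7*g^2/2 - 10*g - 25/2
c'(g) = 3*g^2 + 7*g - 10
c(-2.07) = 14.33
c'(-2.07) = -11.64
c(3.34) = 30.40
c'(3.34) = 46.85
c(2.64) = 3.89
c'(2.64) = 29.39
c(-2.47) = 18.48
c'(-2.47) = -8.99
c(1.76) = -13.81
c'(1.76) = 11.61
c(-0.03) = -12.20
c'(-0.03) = -10.21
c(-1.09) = 1.26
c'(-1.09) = -14.07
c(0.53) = -16.67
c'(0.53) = -5.45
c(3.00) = 16.00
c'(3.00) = 38.00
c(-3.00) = 22.00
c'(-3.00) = -4.00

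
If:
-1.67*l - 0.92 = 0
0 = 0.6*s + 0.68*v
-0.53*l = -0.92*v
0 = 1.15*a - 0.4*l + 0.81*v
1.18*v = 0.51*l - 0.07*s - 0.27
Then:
No Solution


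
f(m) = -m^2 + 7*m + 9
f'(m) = 7 - 2*m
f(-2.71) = -17.31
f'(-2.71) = 12.42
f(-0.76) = 3.10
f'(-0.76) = 8.52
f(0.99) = 14.95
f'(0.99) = 5.02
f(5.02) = 18.94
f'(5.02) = -3.04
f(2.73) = 20.66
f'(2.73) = 1.54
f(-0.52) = 5.09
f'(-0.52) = 8.04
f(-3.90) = -33.51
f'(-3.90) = 14.80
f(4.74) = 19.71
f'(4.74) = -2.48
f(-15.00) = -321.00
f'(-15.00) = 37.00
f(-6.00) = -69.00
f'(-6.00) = 19.00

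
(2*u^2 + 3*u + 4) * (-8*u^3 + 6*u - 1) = -16*u^5 - 24*u^4 - 20*u^3 + 16*u^2 + 21*u - 4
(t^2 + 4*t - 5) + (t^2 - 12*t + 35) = 2*t^2 - 8*t + 30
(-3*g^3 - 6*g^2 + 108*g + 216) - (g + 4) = -3*g^3 - 6*g^2 + 107*g + 212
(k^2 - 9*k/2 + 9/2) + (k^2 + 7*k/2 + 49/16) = 2*k^2 - k + 121/16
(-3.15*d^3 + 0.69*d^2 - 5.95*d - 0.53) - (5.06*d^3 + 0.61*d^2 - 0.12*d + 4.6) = -8.21*d^3 + 0.08*d^2 - 5.83*d - 5.13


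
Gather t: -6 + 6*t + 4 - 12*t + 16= 14 - 6*t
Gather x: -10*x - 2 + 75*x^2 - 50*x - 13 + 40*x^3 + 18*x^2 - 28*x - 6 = 40*x^3 + 93*x^2 - 88*x - 21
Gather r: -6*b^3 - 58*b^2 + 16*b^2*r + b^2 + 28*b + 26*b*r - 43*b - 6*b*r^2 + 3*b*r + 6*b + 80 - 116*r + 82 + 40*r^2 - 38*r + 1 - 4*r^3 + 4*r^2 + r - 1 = -6*b^3 - 57*b^2 - 9*b - 4*r^3 + r^2*(44 - 6*b) + r*(16*b^2 + 29*b - 153) + 162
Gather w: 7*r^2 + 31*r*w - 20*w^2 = 7*r^2 + 31*r*w - 20*w^2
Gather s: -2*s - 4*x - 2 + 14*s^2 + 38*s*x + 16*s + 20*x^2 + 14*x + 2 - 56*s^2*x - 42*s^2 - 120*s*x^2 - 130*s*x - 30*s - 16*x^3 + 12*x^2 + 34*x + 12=s^2*(-56*x - 28) + s*(-120*x^2 - 92*x - 16) - 16*x^3 + 32*x^2 + 44*x + 12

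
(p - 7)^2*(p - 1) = p^3 - 15*p^2 + 63*p - 49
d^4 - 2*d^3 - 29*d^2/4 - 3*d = d*(d - 4)*(d + 1/2)*(d + 3/2)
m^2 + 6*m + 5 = (m + 1)*(m + 5)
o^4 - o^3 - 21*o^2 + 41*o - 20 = (o - 4)*(o - 1)^2*(o + 5)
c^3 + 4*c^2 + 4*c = c*(c + 2)^2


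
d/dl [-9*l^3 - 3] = -27*l^2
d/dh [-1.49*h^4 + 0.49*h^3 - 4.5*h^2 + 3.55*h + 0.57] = -5.96*h^3 + 1.47*h^2 - 9.0*h + 3.55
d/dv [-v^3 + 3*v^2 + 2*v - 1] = -3*v^2 + 6*v + 2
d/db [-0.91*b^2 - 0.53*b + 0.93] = -1.82*b - 0.53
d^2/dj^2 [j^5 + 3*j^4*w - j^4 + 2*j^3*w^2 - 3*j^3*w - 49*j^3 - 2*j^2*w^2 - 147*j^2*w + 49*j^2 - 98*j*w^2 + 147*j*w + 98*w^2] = 20*j^3 + 36*j^2*w - 12*j^2 + 12*j*w^2 - 18*j*w - 294*j - 4*w^2 - 294*w + 98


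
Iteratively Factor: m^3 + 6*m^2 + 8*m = (m + 4)*(m^2 + 2*m) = m*(m + 4)*(m + 2)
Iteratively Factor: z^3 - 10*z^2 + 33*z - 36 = (z - 4)*(z^2 - 6*z + 9) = (z - 4)*(z - 3)*(z - 3)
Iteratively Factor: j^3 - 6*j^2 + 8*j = (j - 2)*(j^2 - 4*j) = j*(j - 2)*(j - 4)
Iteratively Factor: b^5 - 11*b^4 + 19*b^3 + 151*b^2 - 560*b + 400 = (b - 4)*(b^4 - 7*b^3 - 9*b^2 + 115*b - 100) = (b - 5)*(b - 4)*(b^3 - 2*b^2 - 19*b + 20) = (b - 5)*(b - 4)*(b + 4)*(b^2 - 6*b + 5) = (b - 5)^2*(b - 4)*(b + 4)*(b - 1)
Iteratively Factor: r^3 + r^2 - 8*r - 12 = (r + 2)*(r^2 - r - 6) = (r + 2)^2*(r - 3)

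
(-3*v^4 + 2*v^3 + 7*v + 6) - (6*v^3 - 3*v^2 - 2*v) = -3*v^4 - 4*v^3 + 3*v^2 + 9*v + 6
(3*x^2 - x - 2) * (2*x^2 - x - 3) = 6*x^4 - 5*x^3 - 12*x^2 + 5*x + 6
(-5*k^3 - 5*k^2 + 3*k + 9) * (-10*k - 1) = 50*k^4 + 55*k^3 - 25*k^2 - 93*k - 9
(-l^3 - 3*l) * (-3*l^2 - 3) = 3*l^5 + 12*l^3 + 9*l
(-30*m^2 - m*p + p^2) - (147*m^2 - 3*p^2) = -177*m^2 - m*p + 4*p^2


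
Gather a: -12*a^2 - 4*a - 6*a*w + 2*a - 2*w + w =-12*a^2 + a*(-6*w - 2) - w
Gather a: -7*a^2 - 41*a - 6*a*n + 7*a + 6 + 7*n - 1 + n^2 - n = -7*a^2 + a*(-6*n - 34) + n^2 + 6*n + 5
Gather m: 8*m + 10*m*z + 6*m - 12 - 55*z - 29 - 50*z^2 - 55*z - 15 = m*(10*z + 14) - 50*z^2 - 110*z - 56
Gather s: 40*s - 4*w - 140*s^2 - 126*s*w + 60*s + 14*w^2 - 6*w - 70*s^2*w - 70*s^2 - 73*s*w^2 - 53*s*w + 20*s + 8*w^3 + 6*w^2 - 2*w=s^2*(-70*w - 210) + s*(-73*w^2 - 179*w + 120) + 8*w^3 + 20*w^2 - 12*w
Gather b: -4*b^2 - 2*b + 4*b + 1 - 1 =-4*b^2 + 2*b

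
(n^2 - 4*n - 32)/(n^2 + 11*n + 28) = (n - 8)/(n + 7)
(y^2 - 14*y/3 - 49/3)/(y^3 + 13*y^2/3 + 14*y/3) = (y - 7)/(y*(y + 2))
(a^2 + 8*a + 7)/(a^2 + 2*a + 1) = (a + 7)/(a + 1)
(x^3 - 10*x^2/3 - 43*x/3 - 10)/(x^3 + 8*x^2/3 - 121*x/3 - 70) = (x + 1)/(x + 7)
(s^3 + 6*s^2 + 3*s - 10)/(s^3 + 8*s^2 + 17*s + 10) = (s - 1)/(s + 1)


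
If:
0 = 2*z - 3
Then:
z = 3/2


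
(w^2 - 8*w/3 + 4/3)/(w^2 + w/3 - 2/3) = (w - 2)/(w + 1)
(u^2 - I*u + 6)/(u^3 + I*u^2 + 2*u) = (u - 3*I)/(u*(u - I))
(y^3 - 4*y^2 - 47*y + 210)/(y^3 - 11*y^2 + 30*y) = (y + 7)/y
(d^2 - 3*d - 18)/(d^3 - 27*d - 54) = 1/(d + 3)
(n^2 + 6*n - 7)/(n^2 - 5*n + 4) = (n + 7)/(n - 4)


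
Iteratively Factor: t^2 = (t)*(t)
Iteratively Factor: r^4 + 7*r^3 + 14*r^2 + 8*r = (r + 2)*(r^3 + 5*r^2 + 4*r) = (r + 2)*(r + 4)*(r^2 + r) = (r + 1)*(r + 2)*(r + 4)*(r)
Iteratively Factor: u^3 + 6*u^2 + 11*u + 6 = (u + 3)*(u^2 + 3*u + 2) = (u + 2)*(u + 3)*(u + 1)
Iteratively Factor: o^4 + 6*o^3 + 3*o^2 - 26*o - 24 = (o + 4)*(o^3 + 2*o^2 - 5*o - 6) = (o + 3)*(o + 4)*(o^2 - o - 2) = (o + 1)*(o + 3)*(o + 4)*(o - 2)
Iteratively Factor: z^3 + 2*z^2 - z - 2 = (z + 1)*(z^2 + z - 2) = (z - 1)*(z + 1)*(z + 2)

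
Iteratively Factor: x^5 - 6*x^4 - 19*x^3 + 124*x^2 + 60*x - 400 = (x + 2)*(x^4 - 8*x^3 - 3*x^2 + 130*x - 200) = (x - 5)*(x + 2)*(x^3 - 3*x^2 - 18*x + 40) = (x - 5)*(x - 2)*(x + 2)*(x^2 - x - 20) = (x - 5)*(x - 2)*(x + 2)*(x + 4)*(x - 5)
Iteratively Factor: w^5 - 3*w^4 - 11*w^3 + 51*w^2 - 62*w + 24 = (w - 1)*(w^4 - 2*w^3 - 13*w^2 + 38*w - 24) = (w - 3)*(w - 1)*(w^3 + w^2 - 10*w + 8) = (w - 3)*(w - 1)^2*(w^2 + 2*w - 8) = (w - 3)*(w - 2)*(w - 1)^2*(w + 4)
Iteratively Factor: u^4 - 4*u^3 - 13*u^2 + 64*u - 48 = (u - 4)*(u^3 - 13*u + 12) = (u - 4)*(u - 3)*(u^2 + 3*u - 4) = (u - 4)*(u - 3)*(u - 1)*(u + 4)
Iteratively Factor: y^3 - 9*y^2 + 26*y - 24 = (y - 4)*(y^2 - 5*y + 6) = (y - 4)*(y - 2)*(y - 3)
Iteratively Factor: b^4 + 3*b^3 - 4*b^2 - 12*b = (b)*(b^3 + 3*b^2 - 4*b - 12) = b*(b + 3)*(b^2 - 4) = b*(b - 2)*(b + 3)*(b + 2)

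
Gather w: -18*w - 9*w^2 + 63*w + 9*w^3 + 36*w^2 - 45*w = 9*w^3 + 27*w^2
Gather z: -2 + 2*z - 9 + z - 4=3*z - 15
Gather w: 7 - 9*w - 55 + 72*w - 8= 63*w - 56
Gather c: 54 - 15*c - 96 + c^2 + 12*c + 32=c^2 - 3*c - 10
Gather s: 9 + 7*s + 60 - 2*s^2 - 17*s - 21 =-2*s^2 - 10*s + 48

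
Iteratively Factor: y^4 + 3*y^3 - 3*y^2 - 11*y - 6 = (y + 1)*(y^3 + 2*y^2 - 5*y - 6) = (y + 1)*(y + 3)*(y^2 - y - 2) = (y - 2)*(y + 1)*(y + 3)*(y + 1)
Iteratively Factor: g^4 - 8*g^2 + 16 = (g + 2)*(g^3 - 2*g^2 - 4*g + 8) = (g + 2)^2*(g^2 - 4*g + 4) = (g - 2)*(g + 2)^2*(g - 2)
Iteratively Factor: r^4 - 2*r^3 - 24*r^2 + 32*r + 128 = (r - 4)*(r^3 + 2*r^2 - 16*r - 32) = (r - 4)^2*(r^2 + 6*r + 8) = (r - 4)^2*(r + 2)*(r + 4)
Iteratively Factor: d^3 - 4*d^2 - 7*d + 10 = (d - 1)*(d^2 - 3*d - 10) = (d - 5)*(d - 1)*(d + 2)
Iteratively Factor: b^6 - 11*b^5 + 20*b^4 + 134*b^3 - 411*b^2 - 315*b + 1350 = (b - 5)*(b^5 - 6*b^4 - 10*b^3 + 84*b^2 + 9*b - 270) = (b - 5)*(b - 3)*(b^4 - 3*b^3 - 19*b^2 + 27*b + 90) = (b - 5)*(b - 3)^2*(b^3 - 19*b - 30) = (b - 5)*(b - 3)^2*(b + 2)*(b^2 - 2*b - 15) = (b - 5)^2*(b - 3)^2*(b + 2)*(b + 3)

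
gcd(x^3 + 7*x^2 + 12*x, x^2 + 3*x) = x^2 + 3*x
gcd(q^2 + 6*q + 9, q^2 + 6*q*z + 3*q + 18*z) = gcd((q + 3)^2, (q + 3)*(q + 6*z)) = q + 3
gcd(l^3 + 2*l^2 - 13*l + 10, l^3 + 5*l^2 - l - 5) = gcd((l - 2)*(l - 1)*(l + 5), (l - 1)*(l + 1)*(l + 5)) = l^2 + 4*l - 5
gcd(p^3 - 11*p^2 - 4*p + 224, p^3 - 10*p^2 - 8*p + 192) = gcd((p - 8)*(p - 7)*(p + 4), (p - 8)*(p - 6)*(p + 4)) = p^2 - 4*p - 32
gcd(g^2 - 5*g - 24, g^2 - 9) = g + 3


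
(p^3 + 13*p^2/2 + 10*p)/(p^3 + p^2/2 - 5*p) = (p + 4)/(p - 2)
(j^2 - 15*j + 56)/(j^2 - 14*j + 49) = (j - 8)/(j - 7)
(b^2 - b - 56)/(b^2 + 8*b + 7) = (b - 8)/(b + 1)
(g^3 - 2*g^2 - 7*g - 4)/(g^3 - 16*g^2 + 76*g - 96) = (g^3 - 2*g^2 - 7*g - 4)/(g^3 - 16*g^2 + 76*g - 96)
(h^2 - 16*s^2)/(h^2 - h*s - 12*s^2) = (h + 4*s)/(h + 3*s)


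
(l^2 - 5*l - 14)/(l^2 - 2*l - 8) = (l - 7)/(l - 4)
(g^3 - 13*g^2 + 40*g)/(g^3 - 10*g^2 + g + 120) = g/(g + 3)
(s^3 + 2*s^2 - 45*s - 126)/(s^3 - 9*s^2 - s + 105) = (s + 6)/(s - 5)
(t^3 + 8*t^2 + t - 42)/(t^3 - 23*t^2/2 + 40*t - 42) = 2*(t^2 + 10*t + 21)/(2*t^2 - 19*t + 42)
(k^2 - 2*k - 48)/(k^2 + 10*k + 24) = (k - 8)/(k + 4)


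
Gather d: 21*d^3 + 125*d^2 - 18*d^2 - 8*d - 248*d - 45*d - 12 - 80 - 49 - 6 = 21*d^3 + 107*d^2 - 301*d - 147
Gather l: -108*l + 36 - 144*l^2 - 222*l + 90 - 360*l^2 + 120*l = -504*l^2 - 210*l + 126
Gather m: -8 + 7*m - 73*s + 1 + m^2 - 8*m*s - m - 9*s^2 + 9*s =m^2 + m*(6 - 8*s) - 9*s^2 - 64*s - 7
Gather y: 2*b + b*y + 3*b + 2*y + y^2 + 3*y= 5*b + y^2 + y*(b + 5)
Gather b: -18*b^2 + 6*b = -18*b^2 + 6*b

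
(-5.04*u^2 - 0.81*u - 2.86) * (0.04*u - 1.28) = -0.2016*u^3 + 6.4188*u^2 + 0.9224*u + 3.6608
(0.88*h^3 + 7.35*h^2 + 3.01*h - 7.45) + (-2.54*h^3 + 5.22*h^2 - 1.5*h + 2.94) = -1.66*h^3 + 12.57*h^2 + 1.51*h - 4.51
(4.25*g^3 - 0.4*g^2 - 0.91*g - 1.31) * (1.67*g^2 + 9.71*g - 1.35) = 7.0975*g^5 + 40.5995*g^4 - 11.1412*g^3 - 10.4838*g^2 - 11.4916*g + 1.7685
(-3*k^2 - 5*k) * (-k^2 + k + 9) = 3*k^4 + 2*k^3 - 32*k^2 - 45*k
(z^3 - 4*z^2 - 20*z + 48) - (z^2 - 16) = z^3 - 5*z^2 - 20*z + 64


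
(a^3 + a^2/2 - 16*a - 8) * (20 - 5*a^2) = -5*a^5 - 5*a^4/2 + 100*a^3 + 50*a^2 - 320*a - 160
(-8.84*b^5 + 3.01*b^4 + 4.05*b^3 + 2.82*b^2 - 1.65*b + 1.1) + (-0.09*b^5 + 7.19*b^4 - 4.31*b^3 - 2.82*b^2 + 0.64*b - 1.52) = -8.93*b^5 + 10.2*b^4 - 0.26*b^3 - 1.01*b - 0.42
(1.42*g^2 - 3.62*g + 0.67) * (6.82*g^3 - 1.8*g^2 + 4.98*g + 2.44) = 9.6844*g^5 - 27.2444*g^4 + 18.157*g^3 - 15.7688*g^2 - 5.4962*g + 1.6348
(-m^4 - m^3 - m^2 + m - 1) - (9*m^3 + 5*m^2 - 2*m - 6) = -m^4 - 10*m^3 - 6*m^2 + 3*m + 5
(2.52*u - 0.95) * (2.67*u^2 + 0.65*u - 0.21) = 6.7284*u^3 - 0.8985*u^2 - 1.1467*u + 0.1995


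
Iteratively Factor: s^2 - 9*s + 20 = (s - 5)*(s - 4)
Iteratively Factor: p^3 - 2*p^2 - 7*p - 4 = (p + 1)*(p^2 - 3*p - 4) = (p - 4)*(p + 1)*(p + 1)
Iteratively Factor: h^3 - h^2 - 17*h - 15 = (h + 3)*(h^2 - 4*h - 5) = (h - 5)*(h + 3)*(h + 1)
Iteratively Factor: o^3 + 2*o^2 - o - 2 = (o + 1)*(o^2 + o - 2) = (o - 1)*(o + 1)*(o + 2)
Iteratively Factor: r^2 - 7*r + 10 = (r - 2)*(r - 5)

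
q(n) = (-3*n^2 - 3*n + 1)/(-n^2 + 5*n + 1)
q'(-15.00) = -0.04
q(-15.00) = 2.10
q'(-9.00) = -0.09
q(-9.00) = 1.72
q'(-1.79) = -0.47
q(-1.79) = 0.29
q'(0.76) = -1.20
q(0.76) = -0.71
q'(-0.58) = -2.35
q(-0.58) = -0.77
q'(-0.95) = -0.94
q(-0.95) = -0.25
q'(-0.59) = -2.25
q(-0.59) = -0.75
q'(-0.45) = -4.67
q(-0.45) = -1.20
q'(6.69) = -7.91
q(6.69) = 14.88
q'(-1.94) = -0.44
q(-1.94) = 0.36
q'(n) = (-6*n - 3)/(-n^2 + 5*n + 1) + (2*n - 5)*(-3*n^2 - 3*n + 1)/(-n^2 + 5*n + 1)^2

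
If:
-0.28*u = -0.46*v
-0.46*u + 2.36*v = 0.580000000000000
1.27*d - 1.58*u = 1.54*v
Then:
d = 1.18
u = 0.59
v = 0.36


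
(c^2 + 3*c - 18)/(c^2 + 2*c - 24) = (c - 3)/(c - 4)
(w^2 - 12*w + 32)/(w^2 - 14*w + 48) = (w - 4)/(w - 6)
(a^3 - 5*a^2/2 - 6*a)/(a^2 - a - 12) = a*(2*a + 3)/(2*(a + 3))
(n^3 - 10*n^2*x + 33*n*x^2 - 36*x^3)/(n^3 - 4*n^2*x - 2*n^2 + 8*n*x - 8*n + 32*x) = (n^2 - 6*n*x + 9*x^2)/(n^2 - 2*n - 8)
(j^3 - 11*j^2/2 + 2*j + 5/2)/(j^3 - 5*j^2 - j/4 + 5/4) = 2*(j - 1)/(2*j - 1)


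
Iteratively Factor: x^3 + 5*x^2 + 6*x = (x)*(x^2 + 5*x + 6) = x*(x + 3)*(x + 2)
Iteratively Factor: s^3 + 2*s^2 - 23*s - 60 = (s + 3)*(s^2 - s - 20) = (s + 3)*(s + 4)*(s - 5)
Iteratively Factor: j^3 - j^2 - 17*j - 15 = (j + 3)*(j^2 - 4*j - 5) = (j - 5)*(j + 3)*(j + 1)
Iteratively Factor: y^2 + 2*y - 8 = (y + 4)*(y - 2)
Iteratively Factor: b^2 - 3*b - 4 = (b - 4)*(b + 1)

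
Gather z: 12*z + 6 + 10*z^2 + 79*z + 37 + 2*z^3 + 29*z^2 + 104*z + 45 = 2*z^3 + 39*z^2 + 195*z + 88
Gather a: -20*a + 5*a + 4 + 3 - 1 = 6 - 15*a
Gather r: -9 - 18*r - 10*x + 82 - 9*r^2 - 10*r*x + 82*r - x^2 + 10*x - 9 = -9*r^2 + r*(64 - 10*x) - x^2 + 64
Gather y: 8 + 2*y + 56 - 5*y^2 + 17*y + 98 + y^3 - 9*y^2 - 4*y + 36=y^3 - 14*y^2 + 15*y + 198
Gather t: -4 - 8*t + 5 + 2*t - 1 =-6*t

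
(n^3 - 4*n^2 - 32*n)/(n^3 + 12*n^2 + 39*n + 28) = n*(n - 8)/(n^2 + 8*n + 7)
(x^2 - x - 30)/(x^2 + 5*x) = (x - 6)/x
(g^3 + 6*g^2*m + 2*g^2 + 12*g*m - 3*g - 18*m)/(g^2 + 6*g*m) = g + 2 - 3/g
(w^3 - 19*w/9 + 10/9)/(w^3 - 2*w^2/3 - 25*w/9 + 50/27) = 3*(w - 1)/(3*w - 5)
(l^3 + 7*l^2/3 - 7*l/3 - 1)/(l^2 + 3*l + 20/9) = 3*(3*l^3 + 7*l^2 - 7*l - 3)/(9*l^2 + 27*l + 20)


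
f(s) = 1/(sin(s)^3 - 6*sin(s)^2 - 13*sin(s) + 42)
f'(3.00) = -0.00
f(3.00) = 0.02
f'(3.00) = -0.00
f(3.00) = 0.02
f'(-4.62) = -0.00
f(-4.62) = 0.04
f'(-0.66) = 0.00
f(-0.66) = 0.02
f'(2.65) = -0.01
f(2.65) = 0.03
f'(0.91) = 0.02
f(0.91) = 0.04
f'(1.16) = 0.01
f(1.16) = 0.04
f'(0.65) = 0.01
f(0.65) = 0.03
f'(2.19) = -0.02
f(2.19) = 0.04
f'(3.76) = -0.00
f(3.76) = 0.02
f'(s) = (-3*sin(s)^2*cos(s) + 12*sin(s)*cos(s) + 13*cos(s))/(sin(s)^3 - 6*sin(s)^2 - 13*sin(s) + 42)^2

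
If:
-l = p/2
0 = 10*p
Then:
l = 0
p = 0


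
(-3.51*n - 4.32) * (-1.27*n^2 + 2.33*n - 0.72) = 4.4577*n^3 - 2.6919*n^2 - 7.5384*n + 3.1104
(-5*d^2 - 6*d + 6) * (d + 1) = -5*d^3 - 11*d^2 + 6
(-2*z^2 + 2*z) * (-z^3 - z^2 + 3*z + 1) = 2*z^5 - 8*z^3 + 4*z^2 + 2*z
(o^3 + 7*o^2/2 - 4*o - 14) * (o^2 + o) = o^5 + 9*o^4/2 - o^3/2 - 18*o^2 - 14*o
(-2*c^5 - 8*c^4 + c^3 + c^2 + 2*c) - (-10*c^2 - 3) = -2*c^5 - 8*c^4 + c^3 + 11*c^2 + 2*c + 3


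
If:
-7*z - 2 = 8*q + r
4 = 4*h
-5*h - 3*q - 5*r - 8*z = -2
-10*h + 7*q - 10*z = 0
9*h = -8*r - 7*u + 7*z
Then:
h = 1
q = 200/559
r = 5/13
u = -9684/3913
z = -419/559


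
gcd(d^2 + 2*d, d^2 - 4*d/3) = d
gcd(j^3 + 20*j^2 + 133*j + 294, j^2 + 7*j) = j + 7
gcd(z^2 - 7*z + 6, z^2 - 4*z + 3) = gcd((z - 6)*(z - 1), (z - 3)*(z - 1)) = z - 1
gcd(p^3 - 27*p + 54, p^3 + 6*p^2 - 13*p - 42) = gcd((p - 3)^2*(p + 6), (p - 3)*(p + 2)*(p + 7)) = p - 3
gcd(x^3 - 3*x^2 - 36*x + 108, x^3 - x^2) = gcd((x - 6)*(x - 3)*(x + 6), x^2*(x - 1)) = 1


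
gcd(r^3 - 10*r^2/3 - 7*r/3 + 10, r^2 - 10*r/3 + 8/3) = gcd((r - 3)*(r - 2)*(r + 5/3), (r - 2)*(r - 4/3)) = r - 2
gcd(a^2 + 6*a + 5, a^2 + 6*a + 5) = a^2 + 6*a + 5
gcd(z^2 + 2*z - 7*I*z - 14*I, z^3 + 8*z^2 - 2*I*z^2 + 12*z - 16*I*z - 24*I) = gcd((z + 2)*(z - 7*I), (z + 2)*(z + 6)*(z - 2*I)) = z + 2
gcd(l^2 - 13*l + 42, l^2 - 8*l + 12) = l - 6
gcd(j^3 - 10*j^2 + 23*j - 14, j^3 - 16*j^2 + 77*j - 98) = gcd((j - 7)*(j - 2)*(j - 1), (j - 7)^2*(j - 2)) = j^2 - 9*j + 14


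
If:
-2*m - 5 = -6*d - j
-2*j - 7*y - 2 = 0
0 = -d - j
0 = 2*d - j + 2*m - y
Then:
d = 11/18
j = -11/18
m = -35/36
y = -1/9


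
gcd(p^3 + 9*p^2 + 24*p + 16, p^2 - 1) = p + 1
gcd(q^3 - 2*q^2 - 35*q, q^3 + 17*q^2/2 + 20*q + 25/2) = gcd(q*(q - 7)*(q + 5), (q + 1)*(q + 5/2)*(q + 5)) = q + 5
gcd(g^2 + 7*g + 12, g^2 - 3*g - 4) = 1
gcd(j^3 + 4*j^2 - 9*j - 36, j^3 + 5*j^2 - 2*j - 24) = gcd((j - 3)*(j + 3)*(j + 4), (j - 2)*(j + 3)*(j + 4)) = j^2 + 7*j + 12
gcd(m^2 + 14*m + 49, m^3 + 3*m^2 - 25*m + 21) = m + 7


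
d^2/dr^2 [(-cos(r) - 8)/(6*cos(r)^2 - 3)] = (-36*sin(r)^4*cos(r) - 128*sin(r)^4 + 128*sin(r)^2 + 10*cos(r) - 9*cos(3*r) + 2*cos(5*r) + 32)/(3*(2*sin(r)^2 - 1)^3)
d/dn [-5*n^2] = -10*n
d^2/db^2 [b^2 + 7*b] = 2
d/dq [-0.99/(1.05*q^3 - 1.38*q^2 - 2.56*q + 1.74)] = (3.1185*q^2 - 2.7324*q - 2.5344)/(1.05*q^3 - 1.38*q^2 - 2.56*q + 1.74)^2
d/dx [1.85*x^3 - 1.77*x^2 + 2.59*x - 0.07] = 5.55*x^2 - 3.54*x + 2.59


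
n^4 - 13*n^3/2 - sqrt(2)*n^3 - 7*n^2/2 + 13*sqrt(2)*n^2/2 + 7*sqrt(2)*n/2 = n*(n - 7)*(n + 1/2)*(n - sqrt(2))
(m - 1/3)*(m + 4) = m^2 + 11*m/3 - 4/3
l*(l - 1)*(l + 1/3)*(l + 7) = l^4 + 19*l^3/3 - 5*l^2 - 7*l/3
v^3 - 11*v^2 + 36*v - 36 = (v - 6)*(v - 3)*(v - 2)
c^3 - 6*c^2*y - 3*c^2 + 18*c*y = c*(c - 3)*(c - 6*y)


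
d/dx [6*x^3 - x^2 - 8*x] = 18*x^2 - 2*x - 8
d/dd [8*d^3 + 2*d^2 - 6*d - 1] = 24*d^2 + 4*d - 6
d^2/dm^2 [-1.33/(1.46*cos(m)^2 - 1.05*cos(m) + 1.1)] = (11.340112*(1 - cos(m)^2)^2 - 6.11667*cos(m)^3 - 1.407539*cos(m)^2 + 13.76949*cos(m) - 10.000802)/(1.46*cos(m)^2 - 1.05*cos(m) + 1.1)^3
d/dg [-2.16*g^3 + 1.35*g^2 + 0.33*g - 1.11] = -6.48*g^2 + 2.7*g + 0.33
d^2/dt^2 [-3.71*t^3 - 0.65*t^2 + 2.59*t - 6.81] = -22.26*t - 1.3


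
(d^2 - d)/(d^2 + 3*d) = (d - 1)/(d + 3)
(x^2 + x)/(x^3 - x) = 1/(x - 1)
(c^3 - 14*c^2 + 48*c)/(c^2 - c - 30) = c*(c - 8)/(c + 5)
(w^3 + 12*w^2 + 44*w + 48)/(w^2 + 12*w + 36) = (w^2 + 6*w + 8)/(w + 6)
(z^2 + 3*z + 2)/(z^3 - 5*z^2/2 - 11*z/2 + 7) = 2*(z + 1)/(2*z^2 - 9*z + 7)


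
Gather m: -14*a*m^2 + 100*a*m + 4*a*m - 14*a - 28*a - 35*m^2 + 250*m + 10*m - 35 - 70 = -42*a + m^2*(-14*a - 35) + m*(104*a + 260) - 105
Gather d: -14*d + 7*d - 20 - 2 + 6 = -7*d - 16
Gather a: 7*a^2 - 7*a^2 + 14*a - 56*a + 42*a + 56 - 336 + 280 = 0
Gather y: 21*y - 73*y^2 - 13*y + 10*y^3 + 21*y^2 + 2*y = 10*y^3 - 52*y^2 + 10*y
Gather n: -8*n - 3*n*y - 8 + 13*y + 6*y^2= n*(-3*y - 8) + 6*y^2 + 13*y - 8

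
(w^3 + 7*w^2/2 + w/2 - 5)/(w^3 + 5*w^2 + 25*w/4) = 2*(w^2 + w - 2)/(w*(2*w + 5))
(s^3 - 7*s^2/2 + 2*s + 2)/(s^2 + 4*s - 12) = (s^2 - 3*s/2 - 1)/(s + 6)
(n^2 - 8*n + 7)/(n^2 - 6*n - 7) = (n - 1)/(n + 1)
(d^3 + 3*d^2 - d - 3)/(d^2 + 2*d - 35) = (d^3 + 3*d^2 - d - 3)/(d^2 + 2*d - 35)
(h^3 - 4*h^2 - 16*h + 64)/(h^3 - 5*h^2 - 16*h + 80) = (h - 4)/(h - 5)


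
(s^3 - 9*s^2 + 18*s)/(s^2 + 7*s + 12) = s*(s^2 - 9*s + 18)/(s^2 + 7*s + 12)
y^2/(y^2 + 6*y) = y/(y + 6)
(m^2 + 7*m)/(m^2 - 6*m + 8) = m*(m + 7)/(m^2 - 6*m + 8)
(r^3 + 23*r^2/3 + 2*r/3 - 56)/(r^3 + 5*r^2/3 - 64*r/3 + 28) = (r + 4)/(r - 2)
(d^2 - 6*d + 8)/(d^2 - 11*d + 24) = (d^2 - 6*d + 8)/(d^2 - 11*d + 24)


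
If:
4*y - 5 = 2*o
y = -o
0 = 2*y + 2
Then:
No Solution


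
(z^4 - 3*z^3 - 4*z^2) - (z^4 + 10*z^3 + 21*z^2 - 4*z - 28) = -13*z^3 - 25*z^2 + 4*z + 28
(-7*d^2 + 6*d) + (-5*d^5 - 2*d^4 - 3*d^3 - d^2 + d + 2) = -5*d^5 - 2*d^4 - 3*d^3 - 8*d^2 + 7*d + 2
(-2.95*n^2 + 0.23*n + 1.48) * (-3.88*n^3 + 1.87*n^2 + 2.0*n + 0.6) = 11.446*n^5 - 6.4089*n^4 - 11.2123*n^3 + 1.4576*n^2 + 3.098*n + 0.888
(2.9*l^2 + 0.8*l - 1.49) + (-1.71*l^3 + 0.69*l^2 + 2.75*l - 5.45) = -1.71*l^3 + 3.59*l^2 + 3.55*l - 6.94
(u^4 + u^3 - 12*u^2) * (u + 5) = u^5 + 6*u^4 - 7*u^3 - 60*u^2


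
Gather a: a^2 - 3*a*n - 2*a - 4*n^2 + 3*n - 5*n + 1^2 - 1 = a^2 + a*(-3*n - 2) - 4*n^2 - 2*n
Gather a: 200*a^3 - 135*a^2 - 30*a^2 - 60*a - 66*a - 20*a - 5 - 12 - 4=200*a^3 - 165*a^2 - 146*a - 21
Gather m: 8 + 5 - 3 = 10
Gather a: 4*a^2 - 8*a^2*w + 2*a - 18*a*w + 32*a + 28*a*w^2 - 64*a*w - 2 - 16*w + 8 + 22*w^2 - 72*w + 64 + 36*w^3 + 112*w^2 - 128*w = a^2*(4 - 8*w) + a*(28*w^2 - 82*w + 34) + 36*w^3 + 134*w^2 - 216*w + 70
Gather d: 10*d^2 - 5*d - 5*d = 10*d^2 - 10*d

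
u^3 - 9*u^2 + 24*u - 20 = (u - 5)*(u - 2)^2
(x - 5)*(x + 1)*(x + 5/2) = x^3 - 3*x^2/2 - 15*x - 25/2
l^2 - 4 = (l - 2)*(l + 2)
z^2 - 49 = (z - 7)*(z + 7)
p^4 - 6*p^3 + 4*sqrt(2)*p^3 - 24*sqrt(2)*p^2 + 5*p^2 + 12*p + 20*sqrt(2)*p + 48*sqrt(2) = (p - 4)*(p - 3)*(p + 1)*(p + 4*sqrt(2))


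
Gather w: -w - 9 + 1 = -w - 8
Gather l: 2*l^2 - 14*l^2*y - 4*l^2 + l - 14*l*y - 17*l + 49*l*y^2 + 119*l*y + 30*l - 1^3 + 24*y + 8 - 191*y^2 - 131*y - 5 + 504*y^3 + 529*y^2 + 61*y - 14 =l^2*(-14*y - 2) + l*(49*y^2 + 105*y + 14) + 504*y^3 + 338*y^2 - 46*y - 12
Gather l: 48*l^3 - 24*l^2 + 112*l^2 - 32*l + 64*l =48*l^3 + 88*l^2 + 32*l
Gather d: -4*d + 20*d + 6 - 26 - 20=16*d - 40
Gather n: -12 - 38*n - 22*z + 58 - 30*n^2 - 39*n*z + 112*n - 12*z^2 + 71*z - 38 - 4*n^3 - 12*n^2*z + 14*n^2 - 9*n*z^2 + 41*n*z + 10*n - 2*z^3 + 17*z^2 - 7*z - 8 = -4*n^3 + n^2*(-12*z - 16) + n*(-9*z^2 + 2*z + 84) - 2*z^3 + 5*z^2 + 42*z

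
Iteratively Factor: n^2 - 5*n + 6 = (n - 2)*(n - 3)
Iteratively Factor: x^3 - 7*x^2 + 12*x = (x)*(x^2 - 7*x + 12) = x*(x - 4)*(x - 3)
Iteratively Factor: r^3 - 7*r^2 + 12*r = (r)*(r^2 - 7*r + 12) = r*(r - 4)*(r - 3)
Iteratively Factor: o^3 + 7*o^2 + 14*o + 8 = (o + 2)*(o^2 + 5*o + 4) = (o + 1)*(o + 2)*(o + 4)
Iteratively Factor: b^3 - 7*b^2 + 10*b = (b - 5)*(b^2 - 2*b) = (b - 5)*(b - 2)*(b)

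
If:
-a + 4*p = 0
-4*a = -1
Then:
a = 1/4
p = 1/16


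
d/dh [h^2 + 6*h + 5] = 2*h + 6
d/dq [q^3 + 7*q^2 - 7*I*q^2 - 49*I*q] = 3*q^2 + 14*q*(1 - I) - 49*I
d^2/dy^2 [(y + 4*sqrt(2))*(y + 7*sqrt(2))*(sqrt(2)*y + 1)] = 6*sqrt(2)*y + 46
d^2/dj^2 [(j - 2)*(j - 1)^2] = 6*j - 8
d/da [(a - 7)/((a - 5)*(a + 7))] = (-a^2 + 14*a - 21)/(a^4 + 4*a^3 - 66*a^2 - 140*a + 1225)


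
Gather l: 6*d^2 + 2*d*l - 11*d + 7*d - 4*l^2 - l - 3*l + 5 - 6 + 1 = 6*d^2 - 4*d - 4*l^2 + l*(2*d - 4)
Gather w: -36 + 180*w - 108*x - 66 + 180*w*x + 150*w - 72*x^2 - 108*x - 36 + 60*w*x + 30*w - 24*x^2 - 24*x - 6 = w*(240*x + 360) - 96*x^2 - 240*x - 144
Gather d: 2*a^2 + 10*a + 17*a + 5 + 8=2*a^2 + 27*a + 13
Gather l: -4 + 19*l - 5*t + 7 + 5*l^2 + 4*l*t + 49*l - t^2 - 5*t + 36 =5*l^2 + l*(4*t + 68) - t^2 - 10*t + 39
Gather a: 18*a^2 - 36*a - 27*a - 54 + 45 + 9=18*a^2 - 63*a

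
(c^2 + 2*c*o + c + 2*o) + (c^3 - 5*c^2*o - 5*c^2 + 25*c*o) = c^3 - 5*c^2*o - 4*c^2 + 27*c*o + c + 2*o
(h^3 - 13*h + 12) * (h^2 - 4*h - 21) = h^5 - 4*h^4 - 34*h^3 + 64*h^2 + 225*h - 252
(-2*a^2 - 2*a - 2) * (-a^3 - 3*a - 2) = 2*a^5 + 2*a^4 + 8*a^3 + 10*a^2 + 10*a + 4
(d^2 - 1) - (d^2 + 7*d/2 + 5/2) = -7*d/2 - 7/2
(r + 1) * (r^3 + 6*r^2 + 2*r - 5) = r^4 + 7*r^3 + 8*r^2 - 3*r - 5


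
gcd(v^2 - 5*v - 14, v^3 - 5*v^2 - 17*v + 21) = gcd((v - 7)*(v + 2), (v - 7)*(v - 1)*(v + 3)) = v - 7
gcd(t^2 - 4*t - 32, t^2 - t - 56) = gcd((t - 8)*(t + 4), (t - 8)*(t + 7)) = t - 8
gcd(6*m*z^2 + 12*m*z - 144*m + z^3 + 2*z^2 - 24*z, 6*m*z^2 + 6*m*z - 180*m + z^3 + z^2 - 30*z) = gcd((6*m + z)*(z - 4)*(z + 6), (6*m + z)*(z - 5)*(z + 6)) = 6*m*z + 36*m + z^2 + 6*z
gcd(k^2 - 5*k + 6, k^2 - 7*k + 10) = k - 2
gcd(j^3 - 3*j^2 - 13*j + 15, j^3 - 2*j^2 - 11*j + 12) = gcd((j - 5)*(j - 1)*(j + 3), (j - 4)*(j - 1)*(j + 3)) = j^2 + 2*j - 3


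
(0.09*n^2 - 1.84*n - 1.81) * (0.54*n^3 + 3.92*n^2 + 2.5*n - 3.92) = 0.0486*n^5 - 0.6408*n^4 - 7.9652*n^3 - 12.048*n^2 + 2.6878*n + 7.0952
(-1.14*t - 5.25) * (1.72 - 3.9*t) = 4.446*t^2 + 18.5142*t - 9.03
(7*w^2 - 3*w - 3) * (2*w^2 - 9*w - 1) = 14*w^4 - 69*w^3 + 14*w^2 + 30*w + 3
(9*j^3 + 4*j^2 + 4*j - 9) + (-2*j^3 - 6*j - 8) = 7*j^3 + 4*j^2 - 2*j - 17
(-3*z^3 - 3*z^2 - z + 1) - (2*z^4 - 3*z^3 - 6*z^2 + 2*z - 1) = -2*z^4 + 3*z^2 - 3*z + 2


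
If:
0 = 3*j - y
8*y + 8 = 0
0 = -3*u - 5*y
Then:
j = -1/3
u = 5/3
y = -1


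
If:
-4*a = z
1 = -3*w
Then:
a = -z/4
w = -1/3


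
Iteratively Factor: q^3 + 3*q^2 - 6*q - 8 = (q + 4)*(q^2 - q - 2) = (q - 2)*(q + 4)*(q + 1)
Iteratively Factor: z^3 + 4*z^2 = (z + 4)*(z^2) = z*(z + 4)*(z)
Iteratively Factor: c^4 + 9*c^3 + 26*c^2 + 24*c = (c + 3)*(c^3 + 6*c^2 + 8*c) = c*(c + 3)*(c^2 + 6*c + 8) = c*(c + 3)*(c + 4)*(c + 2)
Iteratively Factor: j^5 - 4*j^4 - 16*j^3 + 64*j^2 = (j - 4)*(j^4 - 16*j^2) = j*(j - 4)*(j^3 - 16*j) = j*(j - 4)^2*(j^2 + 4*j) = j^2*(j - 4)^2*(j + 4)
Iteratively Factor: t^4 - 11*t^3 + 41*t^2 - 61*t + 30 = (t - 3)*(t^3 - 8*t^2 + 17*t - 10) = (t - 5)*(t - 3)*(t^2 - 3*t + 2) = (t - 5)*(t - 3)*(t - 2)*(t - 1)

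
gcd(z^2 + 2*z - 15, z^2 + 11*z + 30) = z + 5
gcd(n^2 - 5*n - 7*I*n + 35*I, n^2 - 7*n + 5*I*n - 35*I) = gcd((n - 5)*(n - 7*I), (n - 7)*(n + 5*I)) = 1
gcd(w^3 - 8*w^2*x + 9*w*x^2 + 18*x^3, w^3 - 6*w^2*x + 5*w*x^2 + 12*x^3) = -w^2 + 2*w*x + 3*x^2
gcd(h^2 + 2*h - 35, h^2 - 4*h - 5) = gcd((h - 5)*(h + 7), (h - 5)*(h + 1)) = h - 5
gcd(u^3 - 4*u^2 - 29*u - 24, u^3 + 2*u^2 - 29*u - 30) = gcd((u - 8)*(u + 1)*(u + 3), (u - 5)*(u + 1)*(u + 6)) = u + 1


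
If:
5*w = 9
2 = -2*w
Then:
No Solution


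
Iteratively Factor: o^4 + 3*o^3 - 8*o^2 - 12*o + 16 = (o + 2)*(o^3 + o^2 - 10*o + 8) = (o + 2)*(o + 4)*(o^2 - 3*o + 2) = (o - 1)*(o + 2)*(o + 4)*(o - 2)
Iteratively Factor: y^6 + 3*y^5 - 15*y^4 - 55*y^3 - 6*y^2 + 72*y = (y - 1)*(y^5 + 4*y^4 - 11*y^3 - 66*y^2 - 72*y) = y*(y - 1)*(y^4 + 4*y^3 - 11*y^2 - 66*y - 72) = y*(y - 1)*(y + 3)*(y^3 + y^2 - 14*y - 24) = y*(y - 4)*(y - 1)*(y + 3)*(y^2 + 5*y + 6) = y*(y - 4)*(y - 1)*(y + 2)*(y + 3)*(y + 3)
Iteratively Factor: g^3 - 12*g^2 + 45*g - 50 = (g - 5)*(g^2 - 7*g + 10) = (g - 5)^2*(g - 2)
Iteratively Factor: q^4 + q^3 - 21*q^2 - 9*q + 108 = (q - 3)*(q^3 + 4*q^2 - 9*q - 36) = (q - 3)*(q + 3)*(q^2 + q - 12) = (q - 3)*(q + 3)*(q + 4)*(q - 3)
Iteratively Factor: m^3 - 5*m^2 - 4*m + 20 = (m - 2)*(m^2 - 3*m - 10) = (m - 2)*(m + 2)*(m - 5)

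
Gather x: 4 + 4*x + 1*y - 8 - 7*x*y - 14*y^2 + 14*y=x*(4 - 7*y) - 14*y^2 + 15*y - 4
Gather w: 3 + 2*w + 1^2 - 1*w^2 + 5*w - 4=-w^2 + 7*w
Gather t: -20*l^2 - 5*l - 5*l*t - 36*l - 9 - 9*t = -20*l^2 - 41*l + t*(-5*l - 9) - 9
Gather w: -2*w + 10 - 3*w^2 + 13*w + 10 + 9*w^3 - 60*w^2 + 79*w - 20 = 9*w^3 - 63*w^2 + 90*w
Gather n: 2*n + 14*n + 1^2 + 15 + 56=16*n + 72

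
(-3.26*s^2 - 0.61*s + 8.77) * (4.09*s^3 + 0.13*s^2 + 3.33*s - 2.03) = -13.3334*s^5 - 2.9187*s^4 + 24.9342*s^3 + 5.7266*s^2 + 30.4424*s - 17.8031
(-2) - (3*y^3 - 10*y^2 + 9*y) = -3*y^3 + 10*y^2 - 9*y - 2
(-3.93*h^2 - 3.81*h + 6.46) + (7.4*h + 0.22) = -3.93*h^2 + 3.59*h + 6.68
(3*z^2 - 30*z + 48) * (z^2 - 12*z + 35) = 3*z^4 - 66*z^3 + 513*z^2 - 1626*z + 1680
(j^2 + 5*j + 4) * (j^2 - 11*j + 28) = j^4 - 6*j^3 - 23*j^2 + 96*j + 112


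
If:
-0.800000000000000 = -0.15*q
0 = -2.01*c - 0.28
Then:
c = -0.14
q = 5.33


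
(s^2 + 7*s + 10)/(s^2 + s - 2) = (s + 5)/(s - 1)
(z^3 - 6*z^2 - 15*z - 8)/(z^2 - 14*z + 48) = (z^2 + 2*z + 1)/(z - 6)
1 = 1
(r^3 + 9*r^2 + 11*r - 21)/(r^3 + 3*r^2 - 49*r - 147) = (r - 1)/(r - 7)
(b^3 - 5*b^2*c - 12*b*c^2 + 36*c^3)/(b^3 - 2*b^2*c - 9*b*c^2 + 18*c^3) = (b - 6*c)/(b - 3*c)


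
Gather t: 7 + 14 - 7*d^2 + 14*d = -7*d^2 + 14*d + 21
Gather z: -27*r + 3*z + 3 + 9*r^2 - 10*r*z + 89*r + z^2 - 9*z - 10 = 9*r^2 + 62*r + z^2 + z*(-10*r - 6) - 7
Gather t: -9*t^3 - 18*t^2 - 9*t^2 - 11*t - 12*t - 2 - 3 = -9*t^3 - 27*t^2 - 23*t - 5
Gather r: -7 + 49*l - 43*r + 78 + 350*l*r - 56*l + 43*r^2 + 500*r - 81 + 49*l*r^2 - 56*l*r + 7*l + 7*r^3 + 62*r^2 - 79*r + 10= 7*r^3 + r^2*(49*l + 105) + r*(294*l + 378)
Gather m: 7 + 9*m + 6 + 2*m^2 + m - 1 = 2*m^2 + 10*m + 12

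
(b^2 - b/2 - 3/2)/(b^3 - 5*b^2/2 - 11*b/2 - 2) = (2*b - 3)/(2*b^2 - 7*b - 4)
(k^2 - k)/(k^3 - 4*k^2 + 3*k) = 1/(k - 3)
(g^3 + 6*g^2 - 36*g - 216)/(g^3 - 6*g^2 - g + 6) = (g^2 + 12*g + 36)/(g^2 - 1)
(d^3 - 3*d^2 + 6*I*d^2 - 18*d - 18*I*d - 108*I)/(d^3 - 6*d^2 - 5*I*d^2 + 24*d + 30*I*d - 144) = (d^2 + d*(3 + 6*I) + 18*I)/(d^2 - 5*I*d + 24)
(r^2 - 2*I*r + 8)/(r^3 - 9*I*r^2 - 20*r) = (r + 2*I)/(r*(r - 5*I))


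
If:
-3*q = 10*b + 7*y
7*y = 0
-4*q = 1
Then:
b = 3/40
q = -1/4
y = 0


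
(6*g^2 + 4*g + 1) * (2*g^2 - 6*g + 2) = 12*g^4 - 28*g^3 - 10*g^2 + 2*g + 2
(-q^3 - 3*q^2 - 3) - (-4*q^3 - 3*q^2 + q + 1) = 3*q^3 - q - 4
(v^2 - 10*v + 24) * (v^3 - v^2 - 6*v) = v^5 - 11*v^4 + 28*v^3 + 36*v^2 - 144*v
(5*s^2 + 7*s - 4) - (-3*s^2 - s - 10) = 8*s^2 + 8*s + 6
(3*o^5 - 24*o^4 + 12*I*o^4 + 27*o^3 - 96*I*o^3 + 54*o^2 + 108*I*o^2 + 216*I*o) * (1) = 3*o^5 - 24*o^4 + 12*I*o^4 + 27*o^3 - 96*I*o^3 + 54*o^2 + 108*I*o^2 + 216*I*o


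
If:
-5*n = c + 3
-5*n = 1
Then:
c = -2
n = -1/5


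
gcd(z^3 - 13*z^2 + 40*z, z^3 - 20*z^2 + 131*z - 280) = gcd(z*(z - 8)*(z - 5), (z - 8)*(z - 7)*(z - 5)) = z^2 - 13*z + 40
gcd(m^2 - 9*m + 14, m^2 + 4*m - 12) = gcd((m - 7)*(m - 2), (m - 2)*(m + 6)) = m - 2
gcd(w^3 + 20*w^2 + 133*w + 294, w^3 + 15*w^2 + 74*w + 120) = w + 6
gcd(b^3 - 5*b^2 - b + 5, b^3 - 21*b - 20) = b^2 - 4*b - 5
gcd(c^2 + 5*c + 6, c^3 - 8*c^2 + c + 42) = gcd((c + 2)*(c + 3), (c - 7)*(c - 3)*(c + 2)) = c + 2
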